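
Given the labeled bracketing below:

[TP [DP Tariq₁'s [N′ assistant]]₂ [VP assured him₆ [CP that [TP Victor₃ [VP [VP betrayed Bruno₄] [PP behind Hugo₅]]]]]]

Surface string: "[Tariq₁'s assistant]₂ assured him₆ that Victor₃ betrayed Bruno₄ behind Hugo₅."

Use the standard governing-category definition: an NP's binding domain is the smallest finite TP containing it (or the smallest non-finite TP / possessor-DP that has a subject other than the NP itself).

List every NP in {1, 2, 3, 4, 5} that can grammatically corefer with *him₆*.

{1}

*him* is a pronoun, so Principle B applies: it must be free in its binding domain.
Binding domain of *him₆*: the matrix TP, whose subject is [Tariq₁'s assistant]₂.
*Tariq₁* and the pronoun do not c-command one another → neither Principle B nor Principle C is at stake; coindexation permitted.
*[Tariq₁'s assistant]₂* c-commands the pronoun within its binding domain → coindexation would violate Principle B.
*Victor₃*: the pronoun c-commands this R-expression → coindexation would violate Principle C on *Victor₃*.
*Bruno₄*: the pronoun c-commands this R-expression → coindexation would violate Principle C on *Bruno₄*.
*Hugo₅*: the pronoun c-commands this R-expression → coindexation would violate Principle C on *Hugo₅*.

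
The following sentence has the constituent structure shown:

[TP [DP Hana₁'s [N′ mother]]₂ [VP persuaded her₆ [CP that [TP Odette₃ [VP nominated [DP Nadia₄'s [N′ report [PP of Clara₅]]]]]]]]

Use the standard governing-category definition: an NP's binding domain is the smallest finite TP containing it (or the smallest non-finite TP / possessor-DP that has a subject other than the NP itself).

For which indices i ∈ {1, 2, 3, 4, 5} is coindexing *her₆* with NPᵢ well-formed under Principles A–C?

*her* is a pronoun, so Principle B applies: it must be free in its binding domain.
Binding domain of *her₆*: the matrix TP, whose subject is [Hana₁'s mother]₂.
*Hana₁* and the pronoun do not c-command one another → neither Principle B nor Principle C is at stake; coindexation permitted.
*[Hana₁'s mother]₂* c-commands the pronoun within its binding domain → coindexation would violate Principle B.
*Odette₃*: the pronoun c-commands this R-expression → coindexation would violate Principle C on *Odette₃*.
*Nadia₄*: the pronoun c-commands this R-expression → coindexation would violate Principle C on *Nadia₄*.
*Clara₅*: the pronoun c-commands this R-expression → coindexation would violate Principle C on *Clara₅*.

{1}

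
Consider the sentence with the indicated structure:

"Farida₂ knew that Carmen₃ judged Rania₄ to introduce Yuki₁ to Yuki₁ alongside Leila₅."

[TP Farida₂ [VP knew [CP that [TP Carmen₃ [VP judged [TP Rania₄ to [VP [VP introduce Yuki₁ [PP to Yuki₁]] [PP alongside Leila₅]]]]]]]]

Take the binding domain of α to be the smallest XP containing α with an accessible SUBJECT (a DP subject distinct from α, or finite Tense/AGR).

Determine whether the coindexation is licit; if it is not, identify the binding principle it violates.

The two coindexed NPs are *Yuki₁* (the lower occurrence) and *Yuki₁* (the higher occurrence).
*Yuki₁* (the lower occurrence) is an R-expression. Principle C requires it to be free everywhere.
*Yuki₁* (the higher occurrence) c-commands it and carries the same index.
The R-expression is bound → Principle C violation.

Principle C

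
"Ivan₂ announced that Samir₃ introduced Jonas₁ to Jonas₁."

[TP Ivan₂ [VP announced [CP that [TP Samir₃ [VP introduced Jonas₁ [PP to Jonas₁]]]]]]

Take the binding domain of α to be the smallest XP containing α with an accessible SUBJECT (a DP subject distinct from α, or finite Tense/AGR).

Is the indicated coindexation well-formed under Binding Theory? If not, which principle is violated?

The two coindexed NPs are *Jonas₁* (the higher occurrence) and *Jonas₁* (the lower occurrence).
*Jonas₁* (the lower occurrence) is an R-expression. Principle C requires it to be free everywhere.
*Jonas₁* (the higher occurrence) c-commands it and carries the same index.
The R-expression is bound → Principle C violation.

Principle C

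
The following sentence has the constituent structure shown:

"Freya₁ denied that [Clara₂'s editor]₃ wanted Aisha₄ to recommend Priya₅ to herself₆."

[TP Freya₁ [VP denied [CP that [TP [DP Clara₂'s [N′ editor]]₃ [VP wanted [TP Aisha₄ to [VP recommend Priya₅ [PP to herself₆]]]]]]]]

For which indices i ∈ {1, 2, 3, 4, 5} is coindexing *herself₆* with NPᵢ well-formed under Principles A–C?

{4, 5}

*herself* is an anaphor, so Principle A applies: it must be bound in its binding domain.
Binding domain of *herself₆*: the embedded TP, whose subject is Aisha₄.
*Freya₁* c-commands the anaphor but is outside its binding domain → cannot satisfy Principle A.
*Clara₂* does not c-command the anaphor → cannot bind it.
*[Clara₂'s editor]₃* c-commands the anaphor but is outside its binding domain → cannot satisfy Principle A.
*Aisha₄* c-commands the anaphor within its binding domain → licit binder.
*Priya₅* c-commands the anaphor within its binding domain → licit binder.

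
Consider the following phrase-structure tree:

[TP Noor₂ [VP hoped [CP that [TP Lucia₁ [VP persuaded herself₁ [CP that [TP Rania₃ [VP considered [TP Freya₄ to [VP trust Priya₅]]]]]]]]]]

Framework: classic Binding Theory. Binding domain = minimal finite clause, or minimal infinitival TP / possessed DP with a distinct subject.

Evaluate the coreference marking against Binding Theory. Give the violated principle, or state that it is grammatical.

grammatical

The two coindexed NPs are *Lucia₁* and *herself₁*.
*herself₁* is an anaphor; its binding domain is the embedded TP, whose subject is Lucia₁. *Lucia₁* c-commands it within that domain and shares its index, so Principle A is satisfied.
*Lucia₁* is an R-expression; *herself₁* does not c-command it, and no other NP shares its index, so Principle C is satisfied.
All principles are respected.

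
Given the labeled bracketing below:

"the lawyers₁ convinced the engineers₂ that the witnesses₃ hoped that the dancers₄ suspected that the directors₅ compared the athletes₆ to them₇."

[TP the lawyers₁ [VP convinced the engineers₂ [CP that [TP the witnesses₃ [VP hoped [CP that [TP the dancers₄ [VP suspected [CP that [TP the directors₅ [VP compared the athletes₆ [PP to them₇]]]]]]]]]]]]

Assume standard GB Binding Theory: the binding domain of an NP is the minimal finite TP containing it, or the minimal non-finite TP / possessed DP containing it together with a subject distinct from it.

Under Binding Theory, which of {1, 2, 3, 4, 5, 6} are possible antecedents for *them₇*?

*them* is a pronoun, so Principle B applies: it must be free in its binding domain.
Binding domain of *them₇*: the embedded TP, whose subject is the directors₅.
*the lawyers₁* c-commands the pronoun but from outside its binding domain, and is not c-commanded by it → coindexation permitted.
*the engineers₂* c-commands the pronoun but from outside its binding domain, and is not c-commanded by it → coindexation permitted.
*the witnesses₃* c-commands the pronoun but from outside its binding domain, and is not c-commanded by it → coindexation permitted.
*the dancers₄* c-commands the pronoun but from outside its binding domain, and is not c-commanded by it → coindexation permitted.
*the directors₅* c-commands the pronoun within its binding domain → coindexation would violate Principle B.
*the athletes₆* c-commands the pronoun within its binding domain → coindexation would violate Principle B.

{1, 2, 3, 4}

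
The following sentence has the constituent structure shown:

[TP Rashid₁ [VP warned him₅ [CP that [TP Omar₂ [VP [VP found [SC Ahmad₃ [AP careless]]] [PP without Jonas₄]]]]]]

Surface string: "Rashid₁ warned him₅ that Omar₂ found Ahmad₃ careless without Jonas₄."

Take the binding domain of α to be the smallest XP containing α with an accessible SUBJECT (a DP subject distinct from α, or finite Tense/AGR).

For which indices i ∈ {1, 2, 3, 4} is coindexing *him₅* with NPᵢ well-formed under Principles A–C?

*him* is a pronoun, so Principle B applies: it must be free in its binding domain.
Binding domain of *him₅*: the matrix TP, whose subject is Rashid₁.
*Rashid₁* c-commands the pronoun within its binding domain → coindexation would violate Principle B.
*Omar₂*: the pronoun c-commands this R-expression → coindexation would violate Principle C on *Omar₂*.
*Ahmad₃*: the pronoun c-commands this R-expression → coindexation would violate Principle C on *Ahmad₃*.
*Jonas₄*: the pronoun c-commands this R-expression → coindexation would violate Principle C on *Jonas₄*.

none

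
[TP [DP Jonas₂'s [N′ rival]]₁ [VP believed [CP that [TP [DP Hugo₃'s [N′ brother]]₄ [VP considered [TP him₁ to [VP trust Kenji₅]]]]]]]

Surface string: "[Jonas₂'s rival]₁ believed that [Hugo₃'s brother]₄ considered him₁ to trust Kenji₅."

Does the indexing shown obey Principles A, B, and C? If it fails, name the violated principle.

grammatical

The two coindexed NPs are *[Jonas₂'s rival]₁* and *him₁*.
*him₁* is a pronoun; its binding domain is the embedded TP, whose subject is [Hugo₃'s brother]₄. Within that domain it is c-commanded only by *[Hugo₃'s brother]₄*, which carries a different index — the pronoun is free locally, so Principle B holds.
*[Jonas₂'s rival]₁* is an R-expression; *him₁* does not c-command it, and no other NP shares its index, so Principle C is satisfied.
All principles are respected.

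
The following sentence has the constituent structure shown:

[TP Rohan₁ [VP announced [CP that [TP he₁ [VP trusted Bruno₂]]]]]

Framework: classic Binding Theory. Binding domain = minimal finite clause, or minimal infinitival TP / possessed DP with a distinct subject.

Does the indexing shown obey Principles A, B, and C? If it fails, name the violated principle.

The two coindexed NPs are *Rohan₁* and *he₁*.
*he₁* is a pronoun; nothing c-commands it within its binding domain (the embedded TP.), so Principle B holds trivially.
*Rohan₁* is an R-expression; *he₁* does not c-command it, and no other NP shares its index, so Principle C is satisfied.
All principles are respected.

grammatical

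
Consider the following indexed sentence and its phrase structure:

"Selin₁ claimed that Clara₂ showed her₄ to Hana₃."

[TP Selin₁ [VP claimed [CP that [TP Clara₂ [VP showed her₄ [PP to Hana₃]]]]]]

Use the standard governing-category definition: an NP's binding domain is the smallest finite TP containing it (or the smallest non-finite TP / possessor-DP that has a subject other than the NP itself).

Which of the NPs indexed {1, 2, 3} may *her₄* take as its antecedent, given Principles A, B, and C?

*her* is a pronoun, so Principle B applies: it must be free in its binding domain.
Binding domain of *her₄*: the embedded TP, whose subject is Clara₂.
*Selin₁* c-commands the pronoun but from outside its binding domain, and is not c-commanded by it → coindexation permitted.
*Clara₂* c-commands the pronoun within its binding domain → coindexation would violate Principle B.
*Hana₃*: the pronoun c-commands this R-expression → coindexation would violate Principle C on *Hana₃*.

{1}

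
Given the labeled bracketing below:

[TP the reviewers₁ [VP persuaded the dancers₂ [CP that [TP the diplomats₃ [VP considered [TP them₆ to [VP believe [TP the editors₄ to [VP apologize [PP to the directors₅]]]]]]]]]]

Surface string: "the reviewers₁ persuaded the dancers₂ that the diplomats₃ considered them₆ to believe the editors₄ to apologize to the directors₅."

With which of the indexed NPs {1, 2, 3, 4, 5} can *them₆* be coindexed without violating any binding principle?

*them* is a pronoun, so Principle B applies: it must be free in its binding domain.
Binding domain of *them₆*: the embedded TP, whose subject is the diplomats₃.
*the reviewers₁* c-commands the pronoun but from outside its binding domain, and is not c-commanded by it → coindexation permitted.
*the dancers₂* c-commands the pronoun but from outside its binding domain, and is not c-commanded by it → coindexation permitted.
*the diplomats₃* c-commands the pronoun within its binding domain → coindexation would violate Principle B.
*the editors₄*: the pronoun c-commands this R-expression → coindexation would violate Principle C on *the editors₄*.
*the directors₅*: the pronoun c-commands this R-expression → coindexation would violate Principle C on *the directors₅*.

{1, 2}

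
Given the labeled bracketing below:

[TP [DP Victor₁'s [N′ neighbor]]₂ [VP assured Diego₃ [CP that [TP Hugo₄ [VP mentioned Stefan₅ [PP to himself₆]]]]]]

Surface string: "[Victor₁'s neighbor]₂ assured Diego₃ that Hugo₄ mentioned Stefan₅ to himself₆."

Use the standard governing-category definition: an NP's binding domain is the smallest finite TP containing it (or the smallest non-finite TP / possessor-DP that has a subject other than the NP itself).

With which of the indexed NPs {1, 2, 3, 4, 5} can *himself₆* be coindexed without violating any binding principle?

*himself* is an anaphor, so Principle A applies: it must be bound in its binding domain.
Binding domain of *himself₆*: the embedded TP, whose subject is Hugo₄.
*Victor₁* does not c-command the anaphor → cannot bind it.
*[Victor₁'s neighbor]₂* c-commands the anaphor but is outside its binding domain → cannot satisfy Principle A.
*Diego₃* c-commands the anaphor but is outside its binding domain → cannot satisfy Principle A.
*Hugo₄* c-commands the anaphor within its binding domain → licit binder.
*Stefan₅* c-commands the anaphor within its binding domain → licit binder.

{4, 5}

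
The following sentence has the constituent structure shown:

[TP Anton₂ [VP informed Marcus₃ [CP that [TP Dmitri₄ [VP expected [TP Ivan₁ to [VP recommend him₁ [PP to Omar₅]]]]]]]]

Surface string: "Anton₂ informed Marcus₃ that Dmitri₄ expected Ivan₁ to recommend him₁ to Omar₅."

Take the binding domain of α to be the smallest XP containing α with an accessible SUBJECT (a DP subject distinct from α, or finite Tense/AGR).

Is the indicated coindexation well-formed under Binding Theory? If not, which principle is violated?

Principle B

The two coindexed NPs are *Ivan₁* and *him₁*.
*him₁* is a pronoun. Its binding domain is the embedded TP, whose subject is Ivan₁.
*Ivan₁* c-commands it within that domain and carries the same index.
The pronoun is locally bound → Principle B violation.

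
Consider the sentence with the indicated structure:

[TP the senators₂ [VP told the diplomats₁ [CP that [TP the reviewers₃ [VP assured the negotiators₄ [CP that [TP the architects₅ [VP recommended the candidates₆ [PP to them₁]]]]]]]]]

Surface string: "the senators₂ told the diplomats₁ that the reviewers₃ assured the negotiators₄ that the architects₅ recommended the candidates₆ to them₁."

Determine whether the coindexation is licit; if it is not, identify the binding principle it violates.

The two coindexed NPs are *the diplomats₁* and *them₁*.
*them₁* is a pronoun; its binding domain is the embedded TP, whose subject is the architects₅. Within that domain it is c-commanded only by *the architects₅*, *the candidates₆*, which carry a different index — the pronoun is free locally, so Principle B holds.
*the diplomats₁* is an R-expression; *them₁* does not c-command it, and no other NP shares its index, so Principle C is satisfied.
All principles are respected.

grammatical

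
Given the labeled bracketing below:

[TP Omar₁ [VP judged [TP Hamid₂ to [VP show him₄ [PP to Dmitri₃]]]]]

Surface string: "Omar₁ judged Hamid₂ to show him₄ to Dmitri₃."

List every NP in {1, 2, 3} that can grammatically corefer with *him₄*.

{1}

*him* is a pronoun, so Principle B applies: it must be free in its binding domain.
Binding domain of *him₄*: the embedded TP, whose subject is Hamid₂.
*Omar₁* c-commands the pronoun but from outside its binding domain, and is not c-commanded by it → coindexation permitted.
*Hamid₂* c-commands the pronoun within its binding domain → coindexation would violate Principle B.
*Dmitri₃*: the pronoun c-commands this R-expression → coindexation would violate Principle C on *Dmitri₃*.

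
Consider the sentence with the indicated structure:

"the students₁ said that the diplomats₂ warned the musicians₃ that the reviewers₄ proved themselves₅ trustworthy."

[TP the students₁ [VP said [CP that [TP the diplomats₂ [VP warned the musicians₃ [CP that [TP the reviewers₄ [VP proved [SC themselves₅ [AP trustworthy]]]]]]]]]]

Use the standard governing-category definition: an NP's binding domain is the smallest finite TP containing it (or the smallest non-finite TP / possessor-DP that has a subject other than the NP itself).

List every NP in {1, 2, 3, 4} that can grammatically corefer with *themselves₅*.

*themselves* is an anaphor, so Principle A applies: it must be bound in its binding domain.
Binding domain of *themselves₅*: the embedded TP, whose subject is the reviewers₄.
*the students₁* c-commands the anaphor but is outside its binding domain → cannot satisfy Principle A.
*the diplomats₂* c-commands the anaphor but is outside its binding domain → cannot satisfy Principle A.
*the musicians₃* c-commands the anaphor but is outside its binding domain → cannot satisfy Principle A.
*the reviewers₄* c-commands the anaphor within its binding domain → licit binder.

{4}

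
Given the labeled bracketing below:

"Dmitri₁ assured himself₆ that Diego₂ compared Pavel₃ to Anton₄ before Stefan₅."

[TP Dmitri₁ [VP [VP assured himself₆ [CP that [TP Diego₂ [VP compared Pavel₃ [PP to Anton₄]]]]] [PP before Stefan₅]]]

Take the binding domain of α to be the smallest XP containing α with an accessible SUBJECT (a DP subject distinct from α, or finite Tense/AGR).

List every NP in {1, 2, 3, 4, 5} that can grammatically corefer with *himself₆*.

*himself* is an anaphor, so Principle A applies: it must be bound in its binding domain.
Binding domain of *himself₆*: the matrix TP, whose subject is Dmitri₁.
*Dmitri₁* c-commands the anaphor within its binding domain → licit binder.
*Diego₂* does not c-command the anaphor → cannot bind it.
*Pavel₃* does not c-command the anaphor → cannot bind it.
*Anton₄* does not c-command the anaphor → cannot bind it.
*Stefan₅* does not c-command the anaphor → cannot bind it.

{1}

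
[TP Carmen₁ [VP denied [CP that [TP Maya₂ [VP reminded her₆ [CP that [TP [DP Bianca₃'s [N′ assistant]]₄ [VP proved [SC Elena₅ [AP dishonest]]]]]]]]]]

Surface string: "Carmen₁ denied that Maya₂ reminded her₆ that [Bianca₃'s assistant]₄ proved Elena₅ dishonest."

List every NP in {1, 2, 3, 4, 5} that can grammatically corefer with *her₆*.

{1}

*her* is a pronoun, so Principle B applies: it must be free in its binding domain.
Binding domain of *her₆*: the embedded TP, whose subject is Maya₂.
*Carmen₁* c-commands the pronoun but from outside its binding domain, and is not c-commanded by it → coindexation permitted.
*Maya₂* c-commands the pronoun within its binding domain → coindexation would violate Principle B.
*Bianca₃*: the pronoun c-commands this R-expression → coindexation would violate Principle C on *Bianca₃*.
*[Bianca₃'s assistant]₄*: the pronoun c-commands this R-expression → coindexation would violate Principle C on *[Bianca₃'s assistant]₄*.
*Elena₅*: the pronoun c-commands this R-expression → coindexation would violate Principle C on *Elena₅*.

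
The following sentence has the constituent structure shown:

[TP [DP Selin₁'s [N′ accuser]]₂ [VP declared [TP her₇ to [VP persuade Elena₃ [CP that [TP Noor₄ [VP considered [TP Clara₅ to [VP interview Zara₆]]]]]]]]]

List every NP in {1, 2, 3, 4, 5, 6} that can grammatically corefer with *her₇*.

*her* is a pronoun, so Principle B applies: it must be free in its binding domain.
Binding domain of *her₇*: the matrix TP, whose subject is [Selin₁'s accuser]₂.
*Selin₁* and the pronoun do not c-command one another → neither Principle B nor Principle C is at stake; coindexation permitted.
*[Selin₁'s accuser]₂* c-commands the pronoun within its binding domain → coindexation would violate Principle B.
*Elena₃*: the pronoun c-commands this R-expression → coindexation would violate Principle C on *Elena₃*.
*Noor₄*: the pronoun c-commands this R-expression → coindexation would violate Principle C on *Noor₄*.
*Clara₅*: the pronoun c-commands this R-expression → coindexation would violate Principle C on *Clara₅*.
*Zara₆*: the pronoun c-commands this R-expression → coindexation would violate Principle C on *Zara₆*.

{1}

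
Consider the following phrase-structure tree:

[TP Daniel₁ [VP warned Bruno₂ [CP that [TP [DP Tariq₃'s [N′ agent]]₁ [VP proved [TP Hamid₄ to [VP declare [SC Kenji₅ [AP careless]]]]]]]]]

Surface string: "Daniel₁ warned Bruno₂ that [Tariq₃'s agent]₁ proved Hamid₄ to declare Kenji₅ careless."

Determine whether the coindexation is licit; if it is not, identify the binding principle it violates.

Principle C

The two coindexed NPs are *[Tariq₃'s agent]₁* and *Daniel₁*.
*[Tariq₃'s agent]₁* is an R-expression. Principle C requires it to be free everywhere.
*Daniel₁* c-commands it and carries the same index.
The R-expression is bound → Principle C violation.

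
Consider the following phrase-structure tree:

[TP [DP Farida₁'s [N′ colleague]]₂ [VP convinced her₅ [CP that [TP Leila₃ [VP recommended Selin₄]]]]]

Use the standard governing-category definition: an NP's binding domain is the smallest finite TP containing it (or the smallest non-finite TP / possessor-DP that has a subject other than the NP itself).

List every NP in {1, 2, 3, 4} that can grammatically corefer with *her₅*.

{1}

*her* is a pronoun, so Principle B applies: it must be free in its binding domain.
Binding domain of *her₅*: the matrix TP, whose subject is [Farida₁'s colleague]₂.
*Farida₁* and the pronoun do not c-command one another → neither Principle B nor Principle C is at stake; coindexation permitted.
*[Farida₁'s colleague]₂* c-commands the pronoun within its binding domain → coindexation would violate Principle B.
*Leila₃*: the pronoun c-commands this R-expression → coindexation would violate Principle C on *Leila₃*.
*Selin₄*: the pronoun c-commands this R-expression → coindexation would violate Principle C on *Selin₄*.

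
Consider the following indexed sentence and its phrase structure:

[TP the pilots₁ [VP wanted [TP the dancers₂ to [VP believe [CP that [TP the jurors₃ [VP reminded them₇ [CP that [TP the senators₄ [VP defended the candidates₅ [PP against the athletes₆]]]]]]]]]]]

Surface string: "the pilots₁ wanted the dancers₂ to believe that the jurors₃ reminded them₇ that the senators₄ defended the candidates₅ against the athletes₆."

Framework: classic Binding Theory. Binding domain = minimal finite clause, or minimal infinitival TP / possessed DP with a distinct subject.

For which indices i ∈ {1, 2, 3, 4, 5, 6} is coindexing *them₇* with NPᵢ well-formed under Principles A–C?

*them* is a pronoun, so Principle B applies: it must be free in its binding domain.
Binding domain of *them₇*: the embedded TP, whose subject is the jurors₃.
*the pilots₁* c-commands the pronoun but from outside its binding domain, and is not c-commanded by it → coindexation permitted.
*the dancers₂* c-commands the pronoun but from outside its binding domain, and is not c-commanded by it → coindexation permitted.
*the jurors₃* c-commands the pronoun within its binding domain → coindexation would violate Principle B.
*the senators₄*: the pronoun c-commands this R-expression → coindexation would violate Principle C on *the senators₄*.
*the candidates₅*: the pronoun c-commands this R-expression → coindexation would violate Principle C on *the candidates₅*.
*the athletes₆*: the pronoun c-commands this R-expression → coindexation would violate Principle C on *the athletes₆*.

{1, 2}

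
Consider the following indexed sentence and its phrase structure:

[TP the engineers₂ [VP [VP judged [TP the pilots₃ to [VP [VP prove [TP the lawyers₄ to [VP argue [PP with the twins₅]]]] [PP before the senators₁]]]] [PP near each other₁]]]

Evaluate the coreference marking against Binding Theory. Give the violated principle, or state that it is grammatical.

The two coindexed NPs are *the senators₁* and *each other₁*.
*each other₁* is an anaphor. Principle A requires it to be bound within its binding domain — the matrix TP, whose subject is the engineers₂.
Within that domain it is c-commanded by *the engineers₂*, which does not share its index.
*the senators₁* does not c-command the anaphor at all.
The anaphor is unbound in its domain → Principle A violation.

Principle A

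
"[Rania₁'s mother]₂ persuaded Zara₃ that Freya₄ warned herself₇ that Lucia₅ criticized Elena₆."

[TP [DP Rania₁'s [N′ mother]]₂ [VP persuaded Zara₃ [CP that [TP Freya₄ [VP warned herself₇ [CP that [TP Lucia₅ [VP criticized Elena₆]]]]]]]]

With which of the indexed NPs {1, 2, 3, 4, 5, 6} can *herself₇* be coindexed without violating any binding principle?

*herself* is an anaphor, so Principle A applies: it must be bound in its binding domain.
Binding domain of *herself₇*: the embedded TP, whose subject is Freya₄.
*Rania₁* does not c-command the anaphor → cannot bind it.
*[Rania₁'s mother]₂* c-commands the anaphor but is outside its binding domain → cannot satisfy Principle A.
*Zara₃* c-commands the anaphor but is outside its binding domain → cannot satisfy Principle A.
*Freya₄* c-commands the anaphor within its binding domain → licit binder.
*Lucia₅* does not c-command the anaphor → cannot bind it.
*Elena₆* does not c-command the anaphor → cannot bind it.

{4}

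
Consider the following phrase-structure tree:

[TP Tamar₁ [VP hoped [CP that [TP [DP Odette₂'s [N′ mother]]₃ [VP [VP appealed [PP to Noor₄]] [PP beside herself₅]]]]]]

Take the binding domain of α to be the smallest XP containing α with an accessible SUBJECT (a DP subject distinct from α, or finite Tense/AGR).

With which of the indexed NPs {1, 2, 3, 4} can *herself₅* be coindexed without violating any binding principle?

{3}

*herself* is an anaphor, so Principle A applies: it must be bound in its binding domain.
Binding domain of *herself₅*: the embedded TP, whose subject is [Odette₂'s mother]₃.
*Tamar₁* c-commands the anaphor but is outside its binding domain → cannot satisfy Principle A.
*Odette₂* does not c-command the anaphor → cannot bind it.
*[Odette₂'s mother]₃* c-commands the anaphor within its binding domain → licit binder.
*Noor₄* does not c-command the anaphor → cannot bind it.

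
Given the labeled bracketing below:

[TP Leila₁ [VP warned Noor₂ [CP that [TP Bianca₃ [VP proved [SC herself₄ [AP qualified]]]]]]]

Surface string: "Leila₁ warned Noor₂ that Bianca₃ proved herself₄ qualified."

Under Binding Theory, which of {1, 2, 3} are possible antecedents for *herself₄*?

*herself* is an anaphor, so Principle A applies: it must be bound in its binding domain.
Binding domain of *herself₄*: the embedded TP, whose subject is Bianca₃.
*Leila₁* c-commands the anaphor but is outside its binding domain → cannot satisfy Principle A.
*Noor₂* c-commands the anaphor but is outside its binding domain → cannot satisfy Principle A.
*Bianca₃* c-commands the anaphor within its binding domain → licit binder.

{3}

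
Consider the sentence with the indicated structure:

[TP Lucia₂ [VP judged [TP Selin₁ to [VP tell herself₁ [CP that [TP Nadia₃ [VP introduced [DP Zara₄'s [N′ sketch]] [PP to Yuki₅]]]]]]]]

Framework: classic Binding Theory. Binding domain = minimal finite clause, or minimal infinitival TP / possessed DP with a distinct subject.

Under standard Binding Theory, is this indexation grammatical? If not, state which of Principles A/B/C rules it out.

The two coindexed NPs are *Selin₁* and *herself₁*.
*herself₁* is an anaphor; its binding domain is the embedded TP, whose subject is Selin₁. *Selin₁* c-commands it within that domain and shares its index, so Principle A is satisfied.
*Selin₁* is an R-expression; *herself₁* does not c-command it, and no other NP shares its index, so Principle C is satisfied.
All principles are respected.

grammatical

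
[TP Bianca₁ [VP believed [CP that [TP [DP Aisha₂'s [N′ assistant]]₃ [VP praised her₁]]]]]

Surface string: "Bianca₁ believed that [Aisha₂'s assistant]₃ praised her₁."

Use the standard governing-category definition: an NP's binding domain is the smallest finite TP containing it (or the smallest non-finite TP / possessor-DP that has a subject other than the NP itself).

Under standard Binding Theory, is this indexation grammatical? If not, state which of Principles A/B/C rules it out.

The two coindexed NPs are *Bianca₁* and *her₁*.
*her₁* is a pronoun; its binding domain is the embedded TP, whose subject is [Aisha₂'s assistant]₃. Within that domain it is c-commanded only by *[Aisha₂'s assistant]₃*, which carries a different index — the pronoun is free locally, so Principle B holds.
*Bianca₁* is an R-expression; *her₁* does not c-command it, and no other NP shares its index, so Principle C is satisfied.
All principles are respected.

grammatical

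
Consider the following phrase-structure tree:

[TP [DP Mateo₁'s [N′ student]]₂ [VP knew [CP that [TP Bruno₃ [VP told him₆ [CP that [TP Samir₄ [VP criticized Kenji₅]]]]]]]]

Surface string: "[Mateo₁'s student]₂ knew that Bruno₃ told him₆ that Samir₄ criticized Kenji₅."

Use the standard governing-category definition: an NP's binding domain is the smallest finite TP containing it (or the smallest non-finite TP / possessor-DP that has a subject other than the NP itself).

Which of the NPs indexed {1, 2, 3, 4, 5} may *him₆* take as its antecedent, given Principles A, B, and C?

{1, 2}

*him* is a pronoun, so Principle B applies: it must be free in its binding domain.
Binding domain of *him₆*: the embedded TP, whose subject is Bruno₃.
*Mateo₁* and the pronoun do not c-command one another → neither Principle B nor Principle C is at stake; coindexation permitted.
*[Mateo₁'s student]₂* c-commands the pronoun but from outside its binding domain, and is not c-commanded by it → coindexation permitted.
*Bruno₃* c-commands the pronoun within its binding domain → coindexation would violate Principle B.
*Samir₄*: the pronoun c-commands this R-expression → coindexation would violate Principle C on *Samir₄*.
*Kenji₅*: the pronoun c-commands this R-expression → coindexation would violate Principle C on *Kenji₅*.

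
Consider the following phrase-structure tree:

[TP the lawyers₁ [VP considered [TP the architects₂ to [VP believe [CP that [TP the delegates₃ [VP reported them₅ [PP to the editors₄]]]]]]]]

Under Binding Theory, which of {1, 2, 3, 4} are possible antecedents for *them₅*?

{1, 2}

*them* is a pronoun, so Principle B applies: it must be free in its binding domain.
Binding domain of *them₅*: the embedded TP, whose subject is the delegates₃.
*the lawyers₁* c-commands the pronoun but from outside its binding domain, and is not c-commanded by it → coindexation permitted.
*the architects₂* c-commands the pronoun but from outside its binding domain, and is not c-commanded by it → coindexation permitted.
*the delegates₃* c-commands the pronoun within its binding domain → coindexation would violate Principle B.
*the editors₄*: the pronoun c-commands this R-expression → coindexation would violate Principle C on *the editors₄*.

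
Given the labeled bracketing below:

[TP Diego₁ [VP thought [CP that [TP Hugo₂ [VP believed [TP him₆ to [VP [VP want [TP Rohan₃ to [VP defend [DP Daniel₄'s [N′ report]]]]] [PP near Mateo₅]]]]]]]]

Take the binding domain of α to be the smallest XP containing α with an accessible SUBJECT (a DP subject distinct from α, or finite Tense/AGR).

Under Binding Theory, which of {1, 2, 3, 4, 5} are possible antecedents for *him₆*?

*him* is a pronoun, so Principle B applies: it must be free in its binding domain.
Binding domain of *him₆*: the embedded TP, whose subject is Hugo₂.
*Diego₁* c-commands the pronoun but from outside its binding domain, and is not c-commanded by it → coindexation permitted.
*Hugo₂* c-commands the pronoun within its binding domain → coindexation would violate Principle B.
*Rohan₃*: the pronoun c-commands this R-expression → coindexation would violate Principle C on *Rohan₃*.
*Daniel₄*: the pronoun c-commands this R-expression → coindexation would violate Principle C on *Daniel₄*.
*Mateo₅*: the pronoun c-commands this R-expression → coindexation would violate Principle C on *Mateo₅*.

{1}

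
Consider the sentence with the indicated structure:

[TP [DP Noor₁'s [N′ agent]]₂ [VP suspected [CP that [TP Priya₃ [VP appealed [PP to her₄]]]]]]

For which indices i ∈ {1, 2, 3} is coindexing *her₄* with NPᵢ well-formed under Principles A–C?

{1, 2}

*her* is a pronoun, so Principle B applies: it must be free in its binding domain.
Binding domain of *her₄*: the embedded TP, whose subject is Priya₃.
*Noor₁* and the pronoun do not c-command one another → neither Principle B nor Principle C is at stake; coindexation permitted.
*[Noor₁'s agent]₂* c-commands the pronoun but from outside its binding domain, and is not c-commanded by it → coindexation permitted.
*Priya₃* c-commands the pronoun within its binding domain → coindexation would violate Principle B.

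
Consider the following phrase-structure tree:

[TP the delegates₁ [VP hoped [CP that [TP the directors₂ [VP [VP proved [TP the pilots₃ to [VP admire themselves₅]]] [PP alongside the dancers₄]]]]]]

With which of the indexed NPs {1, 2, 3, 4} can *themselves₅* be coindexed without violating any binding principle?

{3}

*themselves* is an anaphor, so Principle A applies: it must be bound in its binding domain.
Binding domain of *themselves₅*: the embedded TP, whose subject is the pilots₃.
*the delegates₁* c-commands the anaphor but is outside its binding domain → cannot satisfy Principle A.
*the directors₂* c-commands the anaphor but is outside its binding domain → cannot satisfy Principle A.
*the pilots₃* c-commands the anaphor within its binding domain → licit binder.
*the dancers₄* does not c-command the anaphor → cannot bind it.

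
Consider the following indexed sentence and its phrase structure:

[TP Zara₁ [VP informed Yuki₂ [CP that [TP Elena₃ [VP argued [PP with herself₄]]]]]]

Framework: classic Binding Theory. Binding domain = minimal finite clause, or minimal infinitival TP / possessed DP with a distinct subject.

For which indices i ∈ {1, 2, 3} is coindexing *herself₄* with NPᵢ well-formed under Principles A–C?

{3}

*herself* is an anaphor, so Principle A applies: it must be bound in its binding domain.
Binding domain of *herself₄*: the embedded TP, whose subject is Elena₃.
*Zara₁* c-commands the anaphor but is outside its binding domain → cannot satisfy Principle A.
*Yuki₂* c-commands the anaphor but is outside its binding domain → cannot satisfy Principle A.
*Elena₃* c-commands the anaphor within its binding domain → licit binder.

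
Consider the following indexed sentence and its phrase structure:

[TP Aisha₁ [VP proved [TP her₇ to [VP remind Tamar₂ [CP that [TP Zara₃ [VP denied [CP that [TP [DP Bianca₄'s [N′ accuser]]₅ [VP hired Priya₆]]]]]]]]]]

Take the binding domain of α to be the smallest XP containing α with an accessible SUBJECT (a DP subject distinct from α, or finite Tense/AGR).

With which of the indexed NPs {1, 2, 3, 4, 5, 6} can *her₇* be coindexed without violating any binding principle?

none

*her* is a pronoun, so Principle B applies: it must be free in its binding domain.
Binding domain of *her₇*: the matrix TP, whose subject is Aisha₁.
*Aisha₁* c-commands the pronoun within its binding domain → coindexation would violate Principle B.
*Tamar₂*: the pronoun c-commands this R-expression → coindexation would violate Principle C on *Tamar₂*.
*Zara₃*: the pronoun c-commands this R-expression → coindexation would violate Principle C on *Zara₃*.
*Bianca₄*: the pronoun c-commands this R-expression → coindexation would violate Principle C on *Bianca₄*.
*[Bianca₄'s accuser]₅*: the pronoun c-commands this R-expression → coindexation would violate Principle C on *[Bianca₄'s accuser]₅*.
*Priya₆*: the pronoun c-commands this R-expression → coindexation would violate Principle C on *Priya₆*.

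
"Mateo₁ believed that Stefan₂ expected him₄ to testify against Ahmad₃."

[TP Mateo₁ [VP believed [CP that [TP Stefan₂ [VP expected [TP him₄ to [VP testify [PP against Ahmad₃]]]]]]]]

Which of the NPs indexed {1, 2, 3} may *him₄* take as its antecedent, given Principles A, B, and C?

{1}

*him* is a pronoun, so Principle B applies: it must be free in its binding domain.
Binding domain of *him₄*: the embedded TP, whose subject is Stefan₂.
*Mateo₁* c-commands the pronoun but from outside its binding domain, and is not c-commanded by it → coindexation permitted.
*Stefan₂* c-commands the pronoun within its binding domain → coindexation would violate Principle B.
*Ahmad₃*: the pronoun c-commands this R-expression → coindexation would violate Principle C on *Ahmad₃*.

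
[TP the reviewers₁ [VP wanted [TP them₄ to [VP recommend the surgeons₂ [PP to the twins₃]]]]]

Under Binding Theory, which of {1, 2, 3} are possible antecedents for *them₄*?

*them* is a pronoun, so Principle B applies: it must be free in its binding domain.
Binding domain of *them₄*: the matrix TP, whose subject is the reviewers₁.
*the reviewers₁* c-commands the pronoun within its binding domain → coindexation would violate Principle B.
*the surgeons₂*: the pronoun c-commands this R-expression → coindexation would violate Principle C on *the surgeons₂*.
*the twins₃*: the pronoun c-commands this R-expression → coindexation would violate Principle C on *the twins₃*.

none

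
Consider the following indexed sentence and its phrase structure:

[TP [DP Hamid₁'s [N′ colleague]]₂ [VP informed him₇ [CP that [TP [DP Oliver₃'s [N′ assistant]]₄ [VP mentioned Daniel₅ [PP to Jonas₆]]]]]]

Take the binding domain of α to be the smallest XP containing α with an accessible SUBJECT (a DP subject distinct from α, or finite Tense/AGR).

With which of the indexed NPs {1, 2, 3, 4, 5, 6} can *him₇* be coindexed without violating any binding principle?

*him* is a pronoun, so Principle B applies: it must be free in its binding domain.
Binding domain of *him₇*: the matrix TP, whose subject is [Hamid₁'s colleague]₂.
*Hamid₁* and the pronoun do not c-command one another → neither Principle B nor Principle C is at stake; coindexation permitted.
*[Hamid₁'s colleague]₂* c-commands the pronoun within its binding domain → coindexation would violate Principle B.
*Oliver₃*: the pronoun c-commands this R-expression → coindexation would violate Principle C on *Oliver₃*.
*[Oliver₃'s assistant]₄*: the pronoun c-commands this R-expression → coindexation would violate Principle C on *[Oliver₃'s assistant]₄*.
*Daniel₅*: the pronoun c-commands this R-expression → coindexation would violate Principle C on *Daniel₅*.
*Jonas₆*: the pronoun c-commands this R-expression → coindexation would violate Principle C on *Jonas₆*.

{1}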